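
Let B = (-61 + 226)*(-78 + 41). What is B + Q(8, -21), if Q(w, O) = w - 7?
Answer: -6104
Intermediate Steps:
Q(w, O) = -7 + w
B = -6105 (B = 165*(-37) = -6105)
B + Q(8, -21) = -6105 + (-7 + 8) = -6105 + 1 = -6104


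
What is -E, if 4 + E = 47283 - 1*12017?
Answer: -35262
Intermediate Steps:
E = 35262 (E = -4 + (47283 - 1*12017) = -4 + (47283 - 12017) = -4 + 35266 = 35262)
-E = -1*35262 = -35262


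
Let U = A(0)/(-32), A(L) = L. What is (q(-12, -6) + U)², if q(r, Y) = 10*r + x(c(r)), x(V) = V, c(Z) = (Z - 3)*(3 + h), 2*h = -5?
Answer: 65025/4 ≈ 16256.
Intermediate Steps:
h = -5/2 (h = (½)*(-5) = -5/2 ≈ -2.5000)
c(Z) = -3/2 + Z/2 (c(Z) = (Z - 3)*(3 - 5/2) = (-3 + Z)*(½) = -3/2 + Z/2)
q(r, Y) = -3/2 + 21*r/2 (q(r, Y) = 10*r + (-3/2 + r/2) = -3/2 + 21*r/2)
U = 0 (U = 0/(-32) = 0*(-1/32) = 0)
(q(-12, -6) + U)² = ((-3/2 + (21/2)*(-12)) + 0)² = ((-3/2 - 126) + 0)² = (-255/2 + 0)² = (-255/2)² = 65025/4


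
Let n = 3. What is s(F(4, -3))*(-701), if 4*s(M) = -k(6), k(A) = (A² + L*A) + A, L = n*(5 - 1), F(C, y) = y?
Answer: 39957/2 ≈ 19979.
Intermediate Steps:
L = 12 (L = 3*(5 - 1) = 3*4 = 12)
k(A) = A² + 13*A (k(A) = (A² + 12*A) + A = A² + 13*A)
s(M) = -57/2 (s(M) = (-6*(13 + 6))/4 = (-6*19)/4 = (-1*114)/4 = (¼)*(-114) = -57/2)
s(F(4, -3))*(-701) = -57/2*(-701) = 39957/2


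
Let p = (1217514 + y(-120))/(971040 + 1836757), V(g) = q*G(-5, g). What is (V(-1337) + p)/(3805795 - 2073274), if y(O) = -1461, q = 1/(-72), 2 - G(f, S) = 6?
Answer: 24696751/87562210792266 ≈ 2.8205e-7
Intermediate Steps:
G(f, S) = -4 (G(f, S) = 2 - 1*6 = 2 - 6 = -4)
q = -1/72 ≈ -0.013889
V(g) = 1/18 (V(g) = -1/72*(-4) = 1/18)
p = 1216053/2807797 (p = (1217514 - 1461)/(971040 + 1836757) = 1216053/2807797 ≈ 0.43310)
(V(-1337) + p)/(3805795 - 2073274) = (1/18 + 1216053/2807797)/(3805795 - 2073274) = (24696751/50540346)/1732521 = (24696751/50540346)*(1/1732521) = 24696751/87562210792266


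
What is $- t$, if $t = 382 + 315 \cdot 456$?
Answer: $-144022$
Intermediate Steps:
$t = 144022$ ($t = 382 + 143640 = 144022$)
$- t = \left(-1\right) 144022 = -144022$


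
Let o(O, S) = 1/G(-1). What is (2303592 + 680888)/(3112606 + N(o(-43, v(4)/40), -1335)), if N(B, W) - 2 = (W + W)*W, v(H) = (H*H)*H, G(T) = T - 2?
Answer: 1492240/3338529 ≈ 0.44698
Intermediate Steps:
G(T) = -2 + T
v(H) = H**3 (v(H) = H**2*H = H**3)
o(O, S) = -1/3 (o(O, S) = 1/(-2 - 1) = 1/(-3) = -1/3)
N(B, W) = 2 + 2*W**2 (N(B, W) = 2 + (W + W)*W = 2 + (2*W)*W = 2 + 2*W**2)
(2303592 + 680888)/(3112606 + N(o(-43, v(4)/40), -1335)) = (2303592 + 680888)/(3112606 + (2 + 2*(-1335)**2)) = 2984480/(3112606 + (2 + 2*1782225)) = 2984480/(3112606 + (2 + 3564450)) = 2984480/(3112606 + 3564452) = 2984480/6677058 = 2984480*(1/6677058) = 1492240/3338529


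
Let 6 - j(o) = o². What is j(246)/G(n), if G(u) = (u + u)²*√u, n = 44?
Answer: -30255*√11/85184 ≈ -1.1780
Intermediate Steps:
G(u) = 4*u^(5/2) (G(u) = (2*u)²*√u = (4*u²)*√u = 4*u^(5/2))
j(o) = 6 - o²
j(246)/G(n) = (6 - 1*246²)/((4*44^(5/2))) = (6 - 1*60516)/((4*(3872*√11))) = (6 - 60516)/((15488*√11)) = -30255*√11/85184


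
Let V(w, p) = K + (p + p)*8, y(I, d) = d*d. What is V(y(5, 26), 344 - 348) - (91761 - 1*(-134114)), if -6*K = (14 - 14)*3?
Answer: -225939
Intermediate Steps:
K = 0 (K = -(14 - 14)*3/6 = -0*3 = -⅙*0 = 0)
y(I, d) = d²
V(w, p) = 16*p (V(w, p) = 0 + (p + p)*8 = 0 + (2*p)*8 = 0 + 16*p = 16*p)
V(y(5, 26), 344 - 348) - (91761 - 1*(-134114)) = 16*(344 - 348) - (91761 - 1*(-134114)) = 16*(-4) - (91761 + 134114) = -64 - 1*225875 = -64 - 225875 = -225939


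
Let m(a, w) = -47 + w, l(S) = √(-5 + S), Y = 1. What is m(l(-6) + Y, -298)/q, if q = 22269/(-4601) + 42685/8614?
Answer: -13673389830/4568519 ≈ -2993.0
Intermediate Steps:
q = 4568519/39633014 (q = 22269*(-1/4601) + 42685*(1/8614) = -22269/4601 + 42685/8614 = 4568519/39633014 ≈ 0.11527)
m(l(-6) + Y, -298)/q = (-47 - 298)/(4568519/39633014) = -345*39633014/4568519 = -13673389830/4568519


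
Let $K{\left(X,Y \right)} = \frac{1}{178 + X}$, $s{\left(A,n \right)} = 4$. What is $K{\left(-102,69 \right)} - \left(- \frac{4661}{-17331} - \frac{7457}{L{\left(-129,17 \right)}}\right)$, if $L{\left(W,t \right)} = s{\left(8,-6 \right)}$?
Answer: $\frac{613792792}{329289} \approx 1864.0$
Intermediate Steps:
$L{\left(W,t \right)} = 4$
$K{\left(-102,69 \right)} - \left(- \frac{4661}{-17331} - \frac{7457}{L{\left(-129,17 \right)}}\right) = \frac{1}{178 - 102} - \left(- \frac{4661}{-17331} - \frac{7457}{4}\right) = \frac{1}{76} - \left(\left(-4661\right) \left(- \frac{1}{17331}\right) - \frac{7457}{4}\right) = \frac{1}{76} - \left(\frac{4661}{17331} - \frac{7457}{4}\right) = \frac{1}{76} - - \frac{129218623}{69324} = \frac{1}{76} + \frac{129218623}{69324} = \frac{613792792}{329289}$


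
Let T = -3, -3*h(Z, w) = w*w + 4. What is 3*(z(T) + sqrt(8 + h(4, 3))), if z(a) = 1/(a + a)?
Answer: -1/2 + sqrt(33) ≈ 5.2446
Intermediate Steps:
h(Z, w) = -4/3 - w**2/3 (h(Z, w) = -(w*w + 4)/3 = -(w**2 + 4)/3 = -(4 + w**2)/3 = -4/3 - w**2/3)
z(a) = 1/(2*a)
3*(z(T) + sqrt(8 + h(4, 3))) = 3*((1/2)/(-3) + sqrt(8 + (-4/3 - 1/3*3**2))) = 3*((1/2)*(-1/3) + sqrt(8 + (-4/3 - 1/3*9))) = 3*(-1/6 + sqrt(8 + (-4/3 - 3))) = 3*(-1/6 + sqrt(8 - 13/3)) = 3*(-1/6 + sqrt(11/3)) = 3*(-1/6 + sqrt(33)/3) = -1/2 + sqrt(33)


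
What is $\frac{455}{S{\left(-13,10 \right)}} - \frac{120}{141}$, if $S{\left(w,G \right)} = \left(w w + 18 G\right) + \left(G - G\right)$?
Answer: $\frac{7425}{16403} \approx 0.45266$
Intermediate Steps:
$S{\left(w,G \right)} = w^{2} + 18 G$ ($S{\left(w,G \right)} = \left(w^{2} + 18 G\right) + 0 = w^{2} + 18 G$)
$\frac{455}{S{\left(-13,10 \right)}} - \frac{120}{141} = \frac{455}{\left(-13\right)^{2} + 18 \cdot 10} - \frac{120}{141} = \frac{455}{169 + 180} - \frac{40}{47} = \frac{455}{349} - \frac{40}{47} = \frac{7425}{16403}$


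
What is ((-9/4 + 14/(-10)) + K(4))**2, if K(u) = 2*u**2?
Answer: 321489/400 ≈ 803.72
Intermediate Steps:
((-9/4 + 14/(-10)) + K(4))**2 = ((-9/4 + 14/(-10)) + 2*4**2)**2 = ((-9*1/4 + 14*(-1/10)) + 2*16)**2 = ((-9/4 - 7/5) + 32)**2 = (-73/20 + 32)**2 = (567/20)**2 = 321489/400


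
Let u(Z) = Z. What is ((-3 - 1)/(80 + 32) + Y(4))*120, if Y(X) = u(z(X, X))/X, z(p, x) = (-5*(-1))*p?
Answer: 4170/7 ≈ 595.71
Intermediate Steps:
z(p, x) = 5*p
Y(X) = 5 (Y(X) = (5*X)/X = 5)
((-3 - 1)/(80 + 32) + Y(4))*120 = ((-3 - 1)/(80 + 32) + 5)*120 = (-4/112 + 5)*120 = (-4*1/112 + 5)*120 = (-1/28 + 5)*120 = (139/28)*120 = 4170/7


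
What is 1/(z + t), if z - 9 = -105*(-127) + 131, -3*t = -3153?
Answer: 1/14526 ≈ 6.8842e-5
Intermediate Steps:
t = 1051 (t = -⅓*(-3153) = 1051)
z = 13475 (z = 9 + (-105*(-127) + 131) = 9 + (13335 + 131) = 9 + 13466 = 13475)
1/(z + t) = 1/(13475 + 1051) = 1/14526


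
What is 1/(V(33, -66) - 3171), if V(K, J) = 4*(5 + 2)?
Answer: -1/3143 ≈ -0.00031817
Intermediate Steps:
V(K, J) = 28 (V(K, J) = 4*7 = 28)
1/(V(33, -66) - 3171) = 1/(28 - 3171) = 1/(-3143) = -1/3143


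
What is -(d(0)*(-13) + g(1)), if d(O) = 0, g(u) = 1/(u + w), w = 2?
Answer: -⅓ ≈ -0.33333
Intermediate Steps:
g(u) = 1/(2 + u) (g(u) = 1/(u + 2) = 1/(2 + u))
-(d(0)*(-13) + g(1)) = -(0*(-13) + 1/(2 + 1)) = -(0 + 1/3) = -(0 + ⅓) = -1*⅓ = -⅓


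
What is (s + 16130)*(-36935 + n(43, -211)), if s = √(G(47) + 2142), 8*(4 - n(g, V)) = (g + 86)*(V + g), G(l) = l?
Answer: -552000860 - 34222*√2189 ≈ -5.5360e+8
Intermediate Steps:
n(g, V) = 4 - (86 + g)*(V + g)/8 (n(g, V) = 4 - (g + 86)*(V + g)/8 = 4 - (86 + g)*(V + g)/8)
s = √2189 (s = √(47 + 2142) = √2189 ≈ 46.787)
(s + 16130)*(-36935 + n(43, -211)) = (√2189 + 16130)*(-36935 + (4 - 43/4*(-211) - 43/4*43 - ⅛*43² - ⅛*(-211)*43)) = (16130 + √2189)*(-36935 + (4 + 9073/4 - 1849/4 - ⅛*1849 + 9073/8)) = (16130 + √2189)*(-36935 + (4 + 9073/4 - 1849/4 - 1849/8 + 9073/8)) = (16130 + √2189)*(-36935 + 2713) = (16130 + √2189)*(-34222) = -552000860 - 34222*√2189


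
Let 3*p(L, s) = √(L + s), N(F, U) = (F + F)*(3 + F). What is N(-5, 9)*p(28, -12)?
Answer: 80/3 ≈ 26.667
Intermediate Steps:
N(F, U) = 2*F*(3 + F) (N(F, U) = (2*F)*(3 + F) = 2*F*(3 + F))
p(L, s) = √(L + s)/3
N(-5, 9)*p(28, -12) = (2*(-5)*(3 - 5))*(√(28 - 12)/3) = (2*(-5)*(-2))*(√16/3) = 20*((⅓)*4) = 20*(4/3) = 80/3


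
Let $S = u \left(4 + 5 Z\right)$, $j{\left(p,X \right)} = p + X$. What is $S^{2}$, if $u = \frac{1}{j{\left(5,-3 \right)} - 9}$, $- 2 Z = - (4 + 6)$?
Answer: $\frac{841}{49} \approx 17.163$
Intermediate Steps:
$j{\left(p,X \right)} = X + p$
$Z = 5$ ($Z = - \frac{\left(-1\right) \left(4 + 6\right)}{2} = - \frac{\left(-1\right) 10}{2} = \left(- \frac{1}{2}\right) \left(-10\right) = 5$)
$u = - \frac{1}{7}$ ($u = \frac{1}{\left(-3 + 5\right) - 9} = \frac{1}{2 - 9} = \frac{1}{-7} = - \frac{1}{7} \approx -0.14286$)
$S = - \frac{29}{7}$ ($S = - \frac{4 + 5 \cdot 5}{7} = - \frac{4 + 25}{7} = \left(- \frac{1}{7}\right) 29 = - \frac{29}{7} \approx -4.1429$)
$S^{2} = \left(- \frac{29}{7}\right)^{2} = \frac{841}{49}$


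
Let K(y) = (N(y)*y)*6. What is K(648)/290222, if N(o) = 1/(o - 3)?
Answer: 648/31198865 ≈ 2.0770e-5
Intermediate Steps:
N(o) = 1/(-3 + o)
K(y) = 6*y/(-3 + y) (K(y) = (y/(-3 + y))*6 = 6*y/(-3 + y))
K(648)/290222 = (6*648/(-3 + 648))/290222 = (6*648/645)*(1/290222) = (6*648*(1/645))*(1/290222) = (1296/215)*(1/290222) = 648/31198865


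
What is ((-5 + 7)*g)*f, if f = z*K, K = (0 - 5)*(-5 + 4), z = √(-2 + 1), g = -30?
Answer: -300*I ≈ -300.0*I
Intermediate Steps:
z = I (z = √(-1) = I ≈ 1.0*I)
K = 5 (K = -5*(-1) = 5)
f = 5*I (f = I*5 = 5*I ≈ 5.0*I)
((-5 + 7)*g)*f = ((-5 + 7)*(-30))*(5*I) = (2*(-30))*(5*I) = -300*I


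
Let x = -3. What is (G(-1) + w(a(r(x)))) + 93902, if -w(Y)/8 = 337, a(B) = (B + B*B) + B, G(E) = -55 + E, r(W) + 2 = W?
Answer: 91150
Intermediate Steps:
r(W) = -2 + W
a(B) = B² + 2*B (a(B) = (B + B²) + B = B² + 2*B)
w(Y) = -2696 (w(Y) = -8*337 = -2696)
(G(-1) + w(a(r(x)))) + 93902 = ((-55 - 1) - 2696) + 93902 = (-56 - 2696) + 93902 = -2752 + 93902 = 91150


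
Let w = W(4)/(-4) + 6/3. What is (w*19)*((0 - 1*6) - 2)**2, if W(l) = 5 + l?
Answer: -304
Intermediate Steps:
w = -1/4 (w = (5 + 4)/(-4) + 6/3 = 9*(-1/4) + 6*(1/3) = -9/4 + 2 = -1/4 ≈ -0.25000)
(w*19)*((0 - 1*6) - 2)**2 = (-1/4*19)*((0 - 1*6) - 2)**2 = -19*((0 - 6) - 2)**2/4 = -19*(-6 - 2)**2/4 = -19/4*(-8)**2 = -19/4*64 = -304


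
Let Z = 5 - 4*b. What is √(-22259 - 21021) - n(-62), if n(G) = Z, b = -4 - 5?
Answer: -41 + 4*I*√2705 ≈ -41.0 + 208.04*I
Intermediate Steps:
b = -9
Z = 41 (Z = 5 - 4*(-9) = 5 + 36 = 41)
n(G) = 41
√(-22259 - 21021) - n(-62) = √(-22259 - 21021) - 1*41 = √(-43280) - 41 = 4*I*√2705 - 41 = -41 + 4*I*√2705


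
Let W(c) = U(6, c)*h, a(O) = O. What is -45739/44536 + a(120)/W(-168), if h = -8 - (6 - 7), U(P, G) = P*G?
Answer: -6612293/6546792 ≈ -1.0100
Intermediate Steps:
U(P, G) = G*P
h = -7 (h = -8 - 1*(-1) = -8 + 1 = -7)
W(c) = -42*c (W(c) = (c*6)*(-7) = (6*c)*(-7) = -42*c)
-45739/44536 + a(120)/W(-168) = -45739/44536 + 120/((-42*(-168))) = -45739*1/44536 + 120/7056 = -45739/44536 + 120*(1/7056) = -45739/44536 + 5/294 = -6612293/6546792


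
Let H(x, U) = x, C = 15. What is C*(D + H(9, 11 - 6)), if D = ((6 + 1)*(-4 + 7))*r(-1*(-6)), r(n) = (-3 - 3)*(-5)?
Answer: 9585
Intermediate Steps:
r(n) = 30 (r(n) = -6*(-5) = 30)
D = 630 (D = ((6 + 1)*(-4 + 7))*30 = (7*3)*30 = 21*30 = 630)
C*(D + H(9, 11 - 6)) = 15*(630 + 9) = 15*639 = 9585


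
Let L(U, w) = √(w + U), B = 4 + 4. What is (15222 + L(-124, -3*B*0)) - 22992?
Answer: -7770 + 2*I*√31 ≈ -7770.0 + 11.136*I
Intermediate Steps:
B = 8
L(U, w) = √(U + w)
(15222 + L(-124, -3*B*0)) - 22992 = (15222 + √(-124 - 3*8*0)) - 22992 = (15222 + √(-124 - 24*0)) - 22992 = (15222 + √(-124 + 0)) - 22992 = (15222 + √(-124)) - 22992 = (15222 + 2*I*√31) - 22992 = -7770 + 2*I*√31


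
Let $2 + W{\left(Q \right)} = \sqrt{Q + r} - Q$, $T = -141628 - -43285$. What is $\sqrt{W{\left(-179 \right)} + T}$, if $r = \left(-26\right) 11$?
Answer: $\sqrt{-98166 + i \sqrt{465}} \approx 0.034 + 313.31 i$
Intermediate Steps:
$r = -286$
$T = -98343$ ($T = -141628 + 43285 = -98343$)
$W{\left(Q \right)} = -2 + \sqrt{-286 + Q} - Q$ ($W{\left(Q \right)} = -2 - \left(Q - \sqrt{Q - 286}\right) = -2 - \left(Q - \sqrt{-286 + Q}\right) = -2 + \sqrt{-286 + Q} - Q$)
$\sqrt{W{\left(-179 \right)} + T} = \sqrt{\left(-2 + \sqrt{-286 - 179} - -179\right) - 98343} = \sqrt{\left(-2 + \sqrt{-465} + 179\right) - 98343} = \sqrt{\left(-2 + i \sqrt{465} + 179\right) - 98343} = \sqrt{\left(177 + i \sqrt{465}\right) - 98343} = \sqrt{-98166 + i \sqrt{465}}$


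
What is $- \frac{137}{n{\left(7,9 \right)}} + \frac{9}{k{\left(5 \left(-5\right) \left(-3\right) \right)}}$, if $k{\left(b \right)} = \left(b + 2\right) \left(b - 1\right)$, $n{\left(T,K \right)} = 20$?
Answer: $- \frac{390223}{56980} \approx -6.8484$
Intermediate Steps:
$k{\left(b \right)} = \left(-1 + b\right) \left(2 + b\right)$ ($k{\left(b \right)} = \left(2 + b\right) \left(-1 + b\right) = \left(-1 + b\right) \left(2 + b\right)$)
$- \frac{137}{n{\left(7,9 \right)}} + \frac{9}{k{\left(5 \left(-5\right) \left(-3\right) \right)}} = - \frac{137}{20} + \frac{9}{-2 + 5 \left(-5\right) \left(-3\right) + \left(5 \left(-5\right) \left(-3\right)\right)^{2}} = \left(-137\right) \frac{1}{20} + \frac{9}{-2 - -75 + \left(\left(-25\right) \left(-3\right)\right)^{2}} = - \frac{137}{20} + \frac{9}{-2 + 75 + 75^{2}} = - \frac{137}{20} + \frac{9}{-2 + 75 + 5625} = - \frac{137}{20} + \frac{9}{5698} = - \frac{390223}{56980}$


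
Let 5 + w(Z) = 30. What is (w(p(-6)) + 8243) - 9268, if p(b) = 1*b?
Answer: -1000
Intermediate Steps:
p(b) = b
w(Z) = 25 (w(Z) = -5 + 30 = 25)
(w(p(-6)) + 8243) - 9268 = (25 + 8243) - 9268 = 8268 - 9268 = -1000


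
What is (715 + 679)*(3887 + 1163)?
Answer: 7039700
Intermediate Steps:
(715 + 679)*(3887 + 1163) = 1394*5050 = 7039700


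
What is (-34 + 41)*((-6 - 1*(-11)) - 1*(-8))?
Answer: 91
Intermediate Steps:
(-34 + 41)*((-6 - 1*(-11)) - 1*(-8)) = 7*((-6 + 11) + 8) = 7*(5 + 8) = 7*13 = 91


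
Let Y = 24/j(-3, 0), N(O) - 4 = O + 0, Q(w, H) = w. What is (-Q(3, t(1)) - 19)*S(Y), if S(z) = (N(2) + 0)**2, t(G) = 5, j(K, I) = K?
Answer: -792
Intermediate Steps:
N(O) = 4 + O (N(O) = 4 + (O + 0) = 4 + O)
Y = -8 (Y = 24/(-3) = 24*(-1/3) = -8)
S(z) = 36 (S(z) = ((4 + 2) + 0)**2 = (6 + 0)**2 = 6**2 = 36)
(-Q(3, t(1)) - 19)*S(Y) = (-1*3 - 19)*36 = (-3 - 19)*36 = -22*36 = -792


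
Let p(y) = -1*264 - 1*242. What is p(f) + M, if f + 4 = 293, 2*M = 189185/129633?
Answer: -130999411/259266 ≈ -505.27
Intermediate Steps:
M = 189185/259266 (M = (189185/129633)/2 = (189185*(1/129633))/2 = (½)*(189185/129633) = 189185/259266 ≈ 0.72969)
f = 289 (f = -4 + 293 = 289)
p(y) = -506 (p(y) = -264 - 242 = -506)
p(f) + M = -506 + 189185/259266 = -130999411/259266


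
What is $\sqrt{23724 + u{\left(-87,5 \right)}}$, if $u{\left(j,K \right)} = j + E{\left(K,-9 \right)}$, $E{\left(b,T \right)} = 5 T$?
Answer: $2 \sqrt{5898} \approx 153.6$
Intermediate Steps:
$u{\left(j,K \right)} = -45 + j$ ($u{\left(j,K \right)} = j + 5 \left(-9\right) = j - 45 = -45 + j$)
$\sqrt{23724 + u{\left(-87,5 \right)}} = \sqrt{23724 - 132} = \sqrt{23592} = 2 \sqrt{5898}$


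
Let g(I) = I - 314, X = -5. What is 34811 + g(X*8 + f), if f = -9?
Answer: 34448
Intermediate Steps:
g(I) = -314 + I
34811 + g(X*8 + f) = 34811 + (-314 + (-5*8 - 9)) = 34811 + (-314 + (-40 - 9)) = 34811 + (-314 - 49) = 34811 - 363 = 34448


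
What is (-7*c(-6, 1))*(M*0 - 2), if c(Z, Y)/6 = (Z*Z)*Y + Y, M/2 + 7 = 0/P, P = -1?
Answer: 3108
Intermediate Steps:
M = -14 (M = -14 + 2*(0/(-1)) = -14 + 2*(0*(-1)) = -14 + 2*0 = -14 + 0 = -14)
c(Z, Y) = 6*Y + 6*Y*Z**2 (c(Z, Y) = 6*((Z*Z)*Y + Y) = 6*(Z**2*Y + Y) = 6*(Y*Z**2 + Y) = 6*(Y + Y*Z**2) = 6*Y + 6*Y*Z**2)
(-7*c(-6, 1))*(M*0 - 2) = (-42*(1 + (-6)**2))*(-14*0 - 2) = (-42*(1 + 36))*(0 - 2) = -42*37*(-2) = -7*222*(-2) = -1554*(-2) = 3108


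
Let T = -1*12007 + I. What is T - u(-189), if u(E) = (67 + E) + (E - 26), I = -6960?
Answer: -18630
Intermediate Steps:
u(E) = 41 + 2*E (u(E) = (67 + E) + (-26 + E) = 41 + 2*E)
T = -18967 (T = -1*12007 - 6960 = -12007 - 6960 = -18967)
T - u(-189) = -18967 - (41 + 2*(-189)) = -18967 - (41 - 378) = -18967 - 1*(-337) = -18967 + 337 = -18630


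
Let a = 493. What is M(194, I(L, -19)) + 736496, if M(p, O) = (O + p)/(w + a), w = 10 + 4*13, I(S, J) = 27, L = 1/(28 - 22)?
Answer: 408755501/555 ≈ 7.3650e+5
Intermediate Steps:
L = ⅙ (L = 1/6 = ⅙ ≈ 0.16667)
w = 62 (w = 10 + 52 = 62)
M(p, O) = O/555 + p/555 (M(p, O) = (O + p)/(62 + 493) = (O + p)/555 = (O + p)*(1/555) = O/555 + p/555)
M(194, I(L, -19)) + 736496 = ((1/555)*27 + (1/555)*194) + 736496 = (9/185 + 194/555) + 736496 = 221/555 + 736496 = 408755501/555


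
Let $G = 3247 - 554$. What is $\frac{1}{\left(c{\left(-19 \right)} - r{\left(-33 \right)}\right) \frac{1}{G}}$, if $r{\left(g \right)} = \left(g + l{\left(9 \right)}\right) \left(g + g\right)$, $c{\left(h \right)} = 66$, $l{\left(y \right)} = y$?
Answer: $- \frac{2693}{1518} \approx -1.774$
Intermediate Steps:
$G = 2693$
$r{\left(g \right)} = 2 g \left(9 + g\right)$ ($r{\left(g \right)} = \left(g + 9\right) \left(g + g\right) = \left(9 + g\right) 2 g = 2 g \left(9 + g\right)$)
$\frac{1}{\left(c{\left(-19 \right)} - r{\left(-33 \right)}\right) \frac{1}{G}} = \frac{1}{\left(66 - 2 \left(-33\right) \left(9 - 33\right)\right) \frac{1}{2693}} = \frac{1}{\left(66 - 2 \left(-33\right) \left(-24\right)\right) \frac{1}{2693}} = \frac{1}{\left(66 - 1584\right) \frac{1}{2693}} = \frac{1}{\left(-1518\right) \frac{1}{2693}} = \frac{1}{- \frac{1518}{2693}} = - \frac{2693}{1518}$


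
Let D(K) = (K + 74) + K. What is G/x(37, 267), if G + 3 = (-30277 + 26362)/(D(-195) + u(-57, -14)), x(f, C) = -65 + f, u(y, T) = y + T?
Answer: -153/602 ≈ -0.25415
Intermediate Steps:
u(y, T) = T + y
D(K) = 74 + 2*K (D(K) = (74 + K) + K = 74 + 2*K)
G = 306/43 (G = -3 + (-30277 + 26362)/((74 + 2*(-195)) + (-14 - 57)) = -3 - 3915/((74 - 390) - 71) = -3 - 3915/(-316 - 71) = -3 - 3915/(-387) = -3 - 3915*(-1/387) = -3 + 435/43 = 306/43 ≈ 7.1163)
G/x(37, 267) = 306/(43*(-65 + 37)) = (306/43)/(-28) = (306/43)*(-1/28) = -153/602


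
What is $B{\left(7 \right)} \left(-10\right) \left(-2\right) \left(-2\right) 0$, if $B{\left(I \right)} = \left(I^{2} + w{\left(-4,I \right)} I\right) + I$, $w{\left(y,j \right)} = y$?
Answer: $0$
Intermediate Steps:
$B{\left(I \right)} = I^{2} - 3 I$ ($B{\left(I \right)} = \left(I^{2} - 4 I\right) + I = I^{2} - 3 I$)
$B{\left(7 \right)} \left(-10\right) \left(-2\right) \left(-2\right) 0 = 7 \left(-3 + 7\right) \left(-10\right) \left(-2\right) \left(-2\right) 0 = 7 \cdot 4 \left(-10\right) 4 \cdot 0 = 28 \left(-10\right) 0 = \left(-280\right) 0 = 0$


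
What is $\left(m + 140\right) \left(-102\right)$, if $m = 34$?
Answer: $-17748$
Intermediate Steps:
$\left(m + 140\right) \left(-102\right) = \left(34 + 140\right) \left(-102\right) = 174 \left(-102\right) = -17748$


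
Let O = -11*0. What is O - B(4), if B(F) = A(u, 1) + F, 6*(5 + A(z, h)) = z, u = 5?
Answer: ⅙ ≈ 0.16667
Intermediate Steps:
A(z, h) = -5 + z/6
O = 0
B(F) = -25/6 + F (B(F) = (-5 + (⅙)*5) + F = (-5 + ⅚) + F = -25/6 + F)
O - B(4) = 0 - (-25/6 + 4) = 0 - 1*(-⅙) = 0 + ⅙ = ⅙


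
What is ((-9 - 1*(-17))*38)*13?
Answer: 3952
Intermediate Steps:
((-9 - 1*(-17))*38)*13 = ((-9 + 17)*38)*13 = (8*38)*13 = 304*13 = 3952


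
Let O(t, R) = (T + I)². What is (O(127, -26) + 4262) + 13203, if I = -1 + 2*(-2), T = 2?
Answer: 17474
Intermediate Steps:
I = -5 (I = -1 - 4 = -5)
O(t, R) = 9 (O(t, R) = (2 - 5)² = (-3)² = 9)
(O(127, -26) + 4262) + 13203 = (9 + 4262) + 13203 = 4271 + 13203 = 17474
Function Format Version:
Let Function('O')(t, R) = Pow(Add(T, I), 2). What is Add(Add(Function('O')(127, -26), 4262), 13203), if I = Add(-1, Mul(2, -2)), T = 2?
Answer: 17474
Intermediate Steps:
I = -5 (I = Add(-1, -4) = -5)
Function('O')(t, R) = 9 (Function('O')(t, R) = Pow(Add(2, -5), 2) = Pow(-3, 2) = 9)
Add(Add(Function('O')(127, -26), 4262), 13203) = Add(Add(9, 4262), 13203) = Add(4271, 13203) = 17474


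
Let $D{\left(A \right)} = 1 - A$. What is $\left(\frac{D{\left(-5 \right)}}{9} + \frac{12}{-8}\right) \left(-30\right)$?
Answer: $25$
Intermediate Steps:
$\left(\frac{D{\left(-5 \right)}}{9} + \frac{12}{-8}\right) \left(-30\right) = \left(\frac{1 - -5}{9} + \frac{12}{-8}\right) \left(-30\right) = \left(\left(1 + 5\right) \frac{1}{9} + 12 \left(- \frac{1}{8}\right)\right) \left(-30\right) = \left(6 \cdot \frac{1}{9} - \frac{3}{2}\right) \left(-30\right) = \left(\frac{2}{3} - \frac{3}{2}\right) \left(-30\right) = \left(- \frac{5}{6}\right) \left(-30\right) = 25$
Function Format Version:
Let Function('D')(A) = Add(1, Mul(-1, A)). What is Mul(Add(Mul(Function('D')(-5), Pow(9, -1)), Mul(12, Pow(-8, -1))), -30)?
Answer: 25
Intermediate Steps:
Mul(Add(Mul(Function('D')(-5), Pow(9, -1)), Mul(12, Pow(-8, -1))), -30) = Mul(Add(Mul(Add(1, Mul(-1, -5)), Pow(9, -1)), Mul(12, Pow(-8, -1))), -30) = Mul(Add(Mul(Add(1, 5), Rational(1, 9)), Mul(12, Rational(-1, 8))), -30) = Mul(Add(Mul(6, Rational(1, 9)), Rational(-3, 2)), -30) = Mul(Add(Rational(2, 3), Rational(-3, 2)), -30) = Mul(Rational(-5, 6), -30) = 25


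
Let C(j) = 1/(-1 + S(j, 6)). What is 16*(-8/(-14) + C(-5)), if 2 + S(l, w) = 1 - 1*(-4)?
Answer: 120/7 ≈ 17.143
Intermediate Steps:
S(l, w) = 3 (S(l, w) = -2 + (1 - 1*(-4)) = -2 + (1 + 4) = -2 + 5 = 3)
C(j) = 1/2 (C(j) = 1/(-1 + 3) = 1/2)
16*(-8/(-14) + C(-5)) = 16*(-8/(-14) + 1/2) = 16*(-8*(-1/14) + 1/2) = 16*(4/7 + 1/2) = 16*(15/14) = 120/7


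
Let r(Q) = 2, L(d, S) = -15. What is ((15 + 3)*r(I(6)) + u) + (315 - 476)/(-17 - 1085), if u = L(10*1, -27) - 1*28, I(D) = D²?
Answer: -7553/1102 ≈ -6.8539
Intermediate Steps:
u = -43 (u = -15 - 1*28 = -15 - 28 = -43)
((15 + 3)*r(I(6)) + u) + (315 - 476)/(-17 - 1085) = ((15 + 3)*2 - 43) + (315 - 476)/(-17 - 1085) = (18*2 - 43) - 161/(-1102) = (36 - 43) - 161*(-1/1102) = -7 + 161/1102 = -7553/1102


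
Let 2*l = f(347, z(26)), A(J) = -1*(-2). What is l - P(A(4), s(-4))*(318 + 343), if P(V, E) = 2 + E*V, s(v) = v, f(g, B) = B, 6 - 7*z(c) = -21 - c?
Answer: 55577/14 ≈ 3969.8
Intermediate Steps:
z(c) = 27/7 + c/7 (z(c) = 6/7 - (-21 - c)/7 = 6/7 + (3 + c/7) = 27/7 + c/7)
A(J) = 2
l = 53/14 (l = (27/7 + (⅐)*26)/2 = (27/7 + 26/7)/2 = (½)*(53/7) = 53/14 ≈ 3.7857)
l - P(A(4), s(-4))*(318 + 343) = 53/14 - (2 - 4*2)*(318 + 343) = 53/14 - (2 - 8)*661 = 53/14 - (-6)*661 = 53/14 - 1*(-3966) = 53/14 + 3966 = 55577/14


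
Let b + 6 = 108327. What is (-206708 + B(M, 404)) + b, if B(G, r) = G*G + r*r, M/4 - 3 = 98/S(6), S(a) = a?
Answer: 637285/9 ≈ 70810.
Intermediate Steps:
b = 108321 (b = -6 + 108327 = 108321)
M = 232/3 (M = 12 + 4*(98/6) = 12 + 4*(98*(⅙)) = 12 + 4*(49/3) = 12 + 196/3 = 232/3 ≈ 77.333)
B(G, r) = G² + r²
(-206708 + B(M, 404)) + b = (-206708 + ((232/3)² + 404²)) + 108321 = (-206708 + (53824/9 + 163216)) + 108321 = (-206708 + 1522768/9) + 108321 = -337604/9 + 108321 = 637285/9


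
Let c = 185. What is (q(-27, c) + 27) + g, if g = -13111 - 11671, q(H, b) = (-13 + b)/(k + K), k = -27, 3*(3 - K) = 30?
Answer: -420921/17 ≈ -24760.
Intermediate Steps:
K = -7 (K = 3 - ⅓*30 = 3 - 10 = -7)
q(H, b) = 13/34 - b/34 (q(H, b) = (-13 + b)/(-27 - 7) = (-13 + b)/(-34) = (-13 + b)*(-1/34) = 13/34 - b/34)
g = -24782
(q(-27, c) + 27) + g = ((13/34 - 1/34*185) + 27) - 24782 = ((13/34 - 185/34) + 27) - 24782 = (-86/17 + 27) - 24782 = 373/17 - 24782 = -420921/17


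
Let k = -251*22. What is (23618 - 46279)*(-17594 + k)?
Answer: 523831676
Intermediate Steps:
k = -5522
(23618 - 46279)*(-17594 + k) = (23618 - 46279)*(-17594 - 5522) = -22661*(-23116) = 523831676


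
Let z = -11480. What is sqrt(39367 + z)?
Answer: sqrt(27887) ≈ 166.99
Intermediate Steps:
sqrt(39367 + z) = sqrt(39367 - 11480) = sqrt(27887)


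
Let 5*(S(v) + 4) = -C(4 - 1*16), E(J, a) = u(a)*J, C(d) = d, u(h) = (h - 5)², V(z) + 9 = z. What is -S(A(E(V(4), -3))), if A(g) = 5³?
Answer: 8/5 ≈ 1.6000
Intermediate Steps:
V(z) = -9 + z
u(h) = (-5 + h)²
E(J, a) = J*(-5 + a)² (E(J, a) = (-5 + a)²*J = J*(-5 + a)²)
A(g) = 125
S(v) = -8/5 (S(v) = -4 + (-(4 - 1*16))/5 = -4 + (-(4 - 16))/5 = -4 + (-1*(-12))/5 = -4 + (⅕)*12 = -4 + 12/5 = -8/5)
-S(A(E(V(4), -3))) = -1*(-8/5) = 8/5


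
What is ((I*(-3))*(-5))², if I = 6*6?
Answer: 291600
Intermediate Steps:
I = 36
((I*(-3))*(-5))² = ((36*(-3))*(-5))² = (-108*(-5))² = 540² = 291600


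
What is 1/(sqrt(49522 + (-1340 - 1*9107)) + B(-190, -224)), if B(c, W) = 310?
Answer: 62/11405 - sqrt(1563)/11405 ≈ 0.0019698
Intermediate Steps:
1/(sqrt(49522 + (-1340 - 1*9107)) + B(-190, -224)) = 1/(sqrt(49522 + (-1340 - 1*9107)) + 310) = 1/(sqrt(49522 + (-1340 - 9107)) + 310) = 1/(sqrt(49522 - 10447) + 310) = 1/(sqrt(39075) + 310) = 1/(5*sqrt(1563) + 310) = 1/(310 + 5*sqrt(1563))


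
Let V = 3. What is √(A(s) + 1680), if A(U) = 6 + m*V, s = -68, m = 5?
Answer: 9*√21 ≈ 41.243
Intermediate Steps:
A(U) = 21 (A(U) = 6 + 5*3 = 6 + 15 = 21)
√(A(s) + 1680) = √(21 + 1680) = √1701 = 9*√21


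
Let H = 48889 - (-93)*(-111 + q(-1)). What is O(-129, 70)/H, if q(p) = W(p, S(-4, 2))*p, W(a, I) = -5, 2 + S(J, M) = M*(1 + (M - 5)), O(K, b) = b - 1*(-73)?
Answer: 143/39031 ≈ 0.0036638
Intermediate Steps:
O(K, b) = 73 + b (O(K, b) = b + 73 = 73 + b)
S(J, M) = -2 + M*(-4 + M) (S(J, M) = -2 + M*(1 + (M - 5)) = -2 + M*(1 + (-5 + M)) = -2 + M*(-4 + M))
q(p) = -5*p
H = 39031 (H = 48889 - (-93)*(-111 - 5*(-1)) = 48889 - (-93)*(-111 + 5) = 48889 - (-93)*(-106) = 48889 - 1*9858 = 48889 - 9858 = 39031)
O(-129, 70)/H = (73 + 70)/39031 = 143*(1/39031) = 143/39031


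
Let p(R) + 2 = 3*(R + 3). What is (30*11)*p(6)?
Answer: 8250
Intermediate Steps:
p(R) = 7 + 3*R (p(R) = -2 + 3*(R + 3) = -2 + 3*(3 + R) = -2 + (9 + 3*R) = 7 + 3*R)
(30*11)*p(6) = (30*11)*(7 + 3*6) = 330*(7 + 18) = 330*25 = 8250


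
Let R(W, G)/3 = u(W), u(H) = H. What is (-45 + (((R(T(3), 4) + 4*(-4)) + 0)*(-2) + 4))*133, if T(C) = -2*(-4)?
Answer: -7581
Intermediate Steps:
T(C) = 8
R(W, G) = 3*W
(-45 + (((R(T(3), 4) + 4*(-4)) + 0)*(-2) + 4))*133 = (-45 + (((3*8 + 4*(-4)) + 0)*(-2) + 4))*133 = (-45 + (((24 - 16) + 0)*(-2) + 4))*133 = (-45 + ((8 + 0)*(-2) + 4))*133 = (-45 + (8*(-2) + 4))*133 = (-45 + (-16 + 4))*133 = (-45 - 12)*133 = -57*133 = -7581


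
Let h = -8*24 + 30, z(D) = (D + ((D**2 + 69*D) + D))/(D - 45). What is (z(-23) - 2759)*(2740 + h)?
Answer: -120204406/17 ≈ -7.0708e+6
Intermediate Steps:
z(D) = (D**2 + 71*D)/(-45 + D) (z(D) = (D + (D**2 + 70*D))/(-45 + D) = (D**2 + 71*D)/(-45 + D))
h = -162 (h = -192 + 30 = -162)
(z(-23) - 2759)*(2740 + h) = (-23*(71 - 23)/(-45 - 23) - 2759)*(2740 - 162) = (-23*48/(-68) - 2759)*2578 = (-23*(-1/68)*48 - 2759)*2578 = (276/17 - 2759)*2578 = -46627/17*2578 = -120204406/17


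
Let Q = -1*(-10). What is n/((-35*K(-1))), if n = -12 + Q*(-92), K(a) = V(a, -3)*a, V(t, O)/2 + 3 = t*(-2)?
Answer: 466/35 ≈ 13.314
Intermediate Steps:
Q = 10
V(t, O) = -6 - 4*t (V(t, O) = -6 + 2*(t*(-2)) = -6 + 2*(-2*t) = -6 - 4*t)
K(a) = a*(-6 - 4*a) (K(a) = (-6 - 4*a)*a = a*(-6 - 4*a))
n = -932 (n = -12 + 10*(-92) = -12 - 920 = -932)
n/((-35*K(-1))) = -932*(-1/(70*(3 + 2*(-1)))) = -932*(-1/(70*(3 - 2))) = -932/((-(-70)*(-1))) = -932/((-35*2)) = -932/(-70) = -932*(-1/70) = 466/35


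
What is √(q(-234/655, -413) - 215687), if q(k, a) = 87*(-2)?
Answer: I*√215861 ≈ 464.61*I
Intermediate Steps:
q(k, a) = -174
√(q(-234/655, -413) - 215687) = √(-174 - 215687) = √(-215861) = I*√215861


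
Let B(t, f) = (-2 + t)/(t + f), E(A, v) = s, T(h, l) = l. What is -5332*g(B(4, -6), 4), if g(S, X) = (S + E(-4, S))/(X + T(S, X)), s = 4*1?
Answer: -3999/2 ≈ -1999.5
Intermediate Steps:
s = 4
E(A, v) = 4
B(t, f) = (-2 + t)/(f + t)
g(S, X) = (4 + S)/(2*X) (g(S, X) = (S + 4)/(X + X) = (4 + S)/((2*X)) = (4 + S)*(1/(2*X)) = (4 + S)/(2*X))
-5332*g(B(4, -6), 4) = -2666*(4 + (-2 + 4)/(-6 + 4))/4 = -2666*(4 + 2/(-2))/4 = -2666*(4 - 1/2*2)/4 = -2666*(4 - 1)/4 = -2666*3/4 = -5332*3/8 = -3999/2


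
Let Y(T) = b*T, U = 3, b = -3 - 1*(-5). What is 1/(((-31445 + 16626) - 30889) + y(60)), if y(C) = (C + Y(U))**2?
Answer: -1/41352 ≈ -2.4183e-5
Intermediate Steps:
b = 2 (b = -3 + 5 = 2)
Y(T) = 2*T
y(C) = (6 + C)**2 (y(C) = (C + 2*3)**2 = (C + 6)**2 = (6 + C)**2)
1/(((-31445 + 16626) - 30889) + y(60)) = 1/(((-31445 + 16626) - 30889) + (6 + 60)**2) = 1/((-14819 - 30889) + 66**2) = 1/(-45708 + 4356) = 1/(-41352) = -1/41352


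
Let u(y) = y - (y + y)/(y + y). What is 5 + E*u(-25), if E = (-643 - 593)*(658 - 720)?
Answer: -1992427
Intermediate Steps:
u(y) = -1 + y (u(y) = y - 2*y/(2*y) = y - 2*y*1/(2*y) = y - 1*1 = y - 1 = -1 + y)
E = 76632 (E = -1236*(-62) = 76632)
5 + E*u(-25) = 5 + 76632*(-1 - 25) = 5 + 76632*(-26) = 5 - 1992432 = -1992427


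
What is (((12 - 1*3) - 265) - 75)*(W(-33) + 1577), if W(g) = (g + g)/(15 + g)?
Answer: -1569602/3 ≈ -5.2320e+5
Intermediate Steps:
W(g) = 2*g/(15 + g) (W(g) = (2*g)/(15 + g) = 2*g/(15 + g))
(((12 - 1*3) - 265) - 75)*(W(-33) + 1577) = (((12 - 1*3) - 265) - 75)*(2*(-33)/(15 - 33) + 1577) = (((12 - 3) - 265) - 75)*(2*(-33)/(-18) + 1577) = ((9 - 265) - 75)*(2*(-33)*(-1/18) + 1577) = (-256 - 75)*(11/3 + 1577) = -331*4742/3 = -1569602/3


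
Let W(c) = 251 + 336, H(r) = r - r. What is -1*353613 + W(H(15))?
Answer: -353026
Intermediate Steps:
H(r) = 0
W(c) = 587
-1*353613 + W(H(15)) = -1*353613 + 587 = -353613 + 587 = -353026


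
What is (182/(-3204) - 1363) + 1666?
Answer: 485315/1602 ≈ 302.94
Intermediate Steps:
(182/(-3204) - 1363) + 1666 = (182*(-1/3204) - 1363) + 1666 = (-91/1602 - 1363) + 1666 = -2183617/1602 + 1666 = 485315/1602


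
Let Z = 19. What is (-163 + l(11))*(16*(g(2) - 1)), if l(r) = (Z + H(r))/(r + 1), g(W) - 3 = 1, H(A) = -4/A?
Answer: -85244/11 ≈ -7749.5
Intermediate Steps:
g(W) = 4 (g(W) = 3 + 1 = 4)
l(r) = (19 - 4/r)/(1 + r) (l(r) = (19 - 4/r)/(r + 1) = (19 - 4/r)/(1 + r))
(-163 + l(11))*(16*(g(2) - 1)) = (-163 + (-4 + 19*11)/(11*(1 + 11)))*(16*(4 - 1)) = (-163 + (1/11)*(-4 + 209)/12)*(16*3) = (-163 + (1/11)*(1/12)*205)*48 = (-163 + 205/132)*48 = -21311/132*48 = -85244/11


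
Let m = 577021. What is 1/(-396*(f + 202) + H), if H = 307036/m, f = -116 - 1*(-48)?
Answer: -577021/30618735308 ≈ -1.8845e-5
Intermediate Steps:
f = -68 (f = -116 + 48 = -68)
H = 307036/577021 ≈ 0.53211
1/(-396*(f + 202) + H) = 1/(-396*(-68 + 202) + 307036/577021) = 1/(-396*134 + 307036/577021) = 1/(-53064 + 307036/577021) = 1/(-30618735308/577021) = -577021/30618735308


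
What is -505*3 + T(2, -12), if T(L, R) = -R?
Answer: -1503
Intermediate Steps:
-505*3 + T(2, -12) = -505*3 - 1*(-12) = -101*15 + 12 = -1515 + 12 = -1503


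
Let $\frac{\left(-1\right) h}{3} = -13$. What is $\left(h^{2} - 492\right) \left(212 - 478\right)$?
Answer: $-273714$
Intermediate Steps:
$h = 39$ ($h = \left(-3\right) \left(-13\right) = 39$)
$\left(h^{2} - 492\right) \left(212 - 478\right) = \left(39^{2} - 492\right) \left(212 - 478\right) = \left(1521 - 492\right) \left(-266\right) = 1029 \left(-266\right) = -273714$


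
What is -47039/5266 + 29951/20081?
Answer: -786868193/105746546 ≈ -7.4411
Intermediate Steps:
-47039/5266 + 29951/20081 = -786868193/105746546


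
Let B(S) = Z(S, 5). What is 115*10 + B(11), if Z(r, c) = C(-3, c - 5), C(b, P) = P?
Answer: 1150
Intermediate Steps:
Z(r, c) = -5 + c (Z(r, c) = c - 5 = -5 + c)
B(S) = 0 (B(S) = -5 + 5 = 0)
115*10 + B(11) = 115*10 + 0 = 1150 + 0 = 1150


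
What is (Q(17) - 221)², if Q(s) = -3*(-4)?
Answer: 43681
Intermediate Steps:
Q(s) = 12
(Q(17) - 221)² = (12 - 221)² = (-209)² = 43681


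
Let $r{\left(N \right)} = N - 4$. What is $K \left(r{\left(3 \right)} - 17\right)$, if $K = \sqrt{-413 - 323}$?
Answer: $- 72 i \sqrt{46} \approx - 488.33 i$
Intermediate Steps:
$r{\left(N \right)} = -4 + N$ ($r{\left(N \right)} = N - 4 = -4 + N$)
$K = 4 i \sqrt{46}$ ($K = \sqrt{-736} = 4 i \sqrt{46} \approx 27.129 i$)
$K \left(r{\left(3 \right)} - 17\right) = 4 i \sqrt{46} \left(\left(-4 + 3\right) - 17\right) = 4 i \sqrt{46} \left(-1 - 17\right) = 4 i \sqrt{46} \left(-18\right) = - 72 i \sqrt{46}$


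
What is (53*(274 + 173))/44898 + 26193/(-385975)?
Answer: 2656040137/5776501850 ≈ 0.45980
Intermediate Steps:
(53*(274 + 173))/44898 + 26193/(-385975) = (53*447)*(1/44898) + 26193*(-1/385975) = 23691*(1/44898) - 26193/385975 = 7897/14966 - 26193/385975 = 2656040137/5776501850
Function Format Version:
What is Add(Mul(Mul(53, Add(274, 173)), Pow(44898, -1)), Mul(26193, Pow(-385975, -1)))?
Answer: Rational(2656040137, 5776501850) ≈ 0.45980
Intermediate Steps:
Add(Mul(Mul(53, Add(274, 173)), Pow(44898, -1)), Mul(26193, Pow(-385975, -1))) = Add(Mul(Mul(53, 447), Rational(1, 44898)), Mul(26193, Rational(-1, 385975))) = Add(Mul(23691, Rational(1, 44898)), Rational(-26193, 385975)) = Add(Rational(7897, 14966), Rational(-26193, 385975)) = Rational(2656040137, 5776501850)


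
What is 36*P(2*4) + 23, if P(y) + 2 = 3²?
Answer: 275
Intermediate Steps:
P(y) = 7 (P(y) = -2 + 3² = -2 + 9 = 7)
36*P(2*4) + 23 = 36*7 + 23 = 252 + 23 = 275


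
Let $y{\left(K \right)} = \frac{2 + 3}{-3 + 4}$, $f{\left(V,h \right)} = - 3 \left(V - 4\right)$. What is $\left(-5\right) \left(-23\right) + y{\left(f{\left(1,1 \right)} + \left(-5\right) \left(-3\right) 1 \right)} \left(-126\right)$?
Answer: $-515$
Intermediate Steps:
$f{\left(V,h \right)} = 12 - 3 V$ ($f{\left(V,h \right)} = - 3 \left(-4 + V\right) = 12 - 3 V$)
$y{\left(K \right)} = 5$ ($y{\left(K \right)} = \frac{5}{1} = 5 \cdot 1 = 5$)
$\left(-5\right) \left(-23\right) + y{\left(f{\left(1,1 \right)} + \left(-5\right) \left(-3\right) 1 \right)} \left(-126\right) = \left(-5\right) \left(-23\right) + 5 \left(-126\right) = 115 - 630 = -515$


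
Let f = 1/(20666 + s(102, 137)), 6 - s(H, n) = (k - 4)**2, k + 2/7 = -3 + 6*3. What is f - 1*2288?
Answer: -2304709215/1007303 ≈ -2288.0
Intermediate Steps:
k = 103/7 (k = -2/7 + (-3 + 6*3) = -2/7 + (-3 + 18) = -2/7 + 15 = 103/7 ≈ 14.714)
s(H, n) = -5331/49 (s(H, n) = 6 - (103/7 - 4)**2 = 6 - (75/7)**2 = 6 - 1*5625/49 = 6 - 5625/49 = -5331/49)
f = 49/1007303 (f = 1/(20666 - 5331/49) = 1/(1007303/49) = 49/1007303 ≈ 4.8645e-5)
f - 1*2288 = 49/1007303 - 1*2288 = 49/1007303 - 2288 = -2304709215/1007303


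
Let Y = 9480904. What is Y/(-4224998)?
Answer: -4740452/2112499 ≈ -2.2440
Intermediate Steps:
Y/(-4224998) = 9480904/(-4224998) = 9480904*(-1/4224998) = -4740452/2112499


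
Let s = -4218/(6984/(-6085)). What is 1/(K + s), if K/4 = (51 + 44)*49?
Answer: 1164/25951435 ≈ 4.4853e-5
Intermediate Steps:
K = 18620 (K = 4*((51 + 44)*49) = 4*(95*49) = 4*4655 = 18620)
s = 4277755/1164 (s = -4218/(6984*(-1/6085)) = -4218/(-6984/6085) = -4218*(-6085/6984) = 4277755/1164 ≈ 3675.0)
1/(K + s) = 1/(18620 + 4277755/1164) = 1/(25951435/1164) = 1164/25951435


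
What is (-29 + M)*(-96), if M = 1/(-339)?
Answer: 314624/113 ≈ 2784.3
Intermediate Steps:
M = -1/339 ≈ -0.0029499
(-29 + M)*(-96) = (-29 - 1/339)*(-96) = -9832/339*(-96) = 314624/113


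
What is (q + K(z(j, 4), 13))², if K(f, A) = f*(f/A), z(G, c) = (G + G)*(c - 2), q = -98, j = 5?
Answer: 763876/169 ≈ 4520.0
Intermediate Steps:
z(G, c) = 2*G*(-2 + c) (z(G, c) = (2*G)*(-2 + c) = 2*G*(-2 + c))
K(f, A) = f²/A
(q + K(z(j, 4), 13))² = (-98 + (2*5*(-2 + 4))²/13)² = (-98 + (2*5*2)²/13)² = (-98 + (1/13)*20²)² = (-98 + (1/13)*400)² = (-98 + 400/13)² = (-874/13)² = 763876/169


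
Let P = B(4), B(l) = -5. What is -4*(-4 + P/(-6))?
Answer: 38/3 ≈ 12.667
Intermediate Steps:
P = -5
-4*(-4 + P/(-6)) = -4*(-4 - 5/(-6)) = -4*(-4 - 5*(-⅙)) = -4*(-4 + ⅚) = -4*(-19/6) = 38/3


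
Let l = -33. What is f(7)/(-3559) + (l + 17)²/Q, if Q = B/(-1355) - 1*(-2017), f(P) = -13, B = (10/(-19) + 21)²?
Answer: 229247621601/1755431041763 ≈ 0.13059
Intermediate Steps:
B = 151321/361 (B = (10*(-1/19) + 21)² = (-10/19 + 21)² = (389/19)² = 151321/361 ≈ 419.17)
Q = 986474314/489155 (Q = (151321/361)/(-1355) - 1*(-2017) = (151321/361)*(-1/1355) + 2017 = -151321/489155 + 2017 = 986474314/489155 ≈ 2016.7)
f(7)/(-3559) + (l + 17)²/Q = -13/(-3559) + (-33 + 17)²/(986474314/489155) = -13*(-1/3559) + (-16)²*(489155/986474314) = 13/3559 + 256*(489155/986474314) = 13/3559 + 62611840/493237157 = 229247621601/1755431041763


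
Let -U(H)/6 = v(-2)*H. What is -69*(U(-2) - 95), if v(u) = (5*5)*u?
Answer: 47955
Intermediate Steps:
v(u) = 25*u
U(H) = 300*H (U(H) = -6*25*(-2)*H = -(-300)*H = 300*H)
-69*(U(-2) - 95) = -69*(300*(-2) - 95) = -69*(-600 - 95) = -69*(-695) = 47955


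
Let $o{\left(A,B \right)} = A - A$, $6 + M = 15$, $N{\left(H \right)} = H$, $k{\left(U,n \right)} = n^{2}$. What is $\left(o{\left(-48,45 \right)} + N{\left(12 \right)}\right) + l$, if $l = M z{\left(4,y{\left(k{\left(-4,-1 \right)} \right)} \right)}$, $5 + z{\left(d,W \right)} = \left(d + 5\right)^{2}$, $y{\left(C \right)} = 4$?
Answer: $696$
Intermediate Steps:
$z{\left(d,W \right)} = -5 + \left(5 + d\right)^{2}$ ($z{\left(d,W \right)} = -5 + \left(d + 5\right)^{2} = -5 + \left(5 + d\right)^{2}$)
$M = 9$ ($M = -6 + 15 = 9$)
$o{\left(A,B \right)} = 0$
$l = 684$ ($l = 9 \left(-5 + \left(5 + 4\right)^{2}\right) = 9 \left(-5 + 9^{2}\right) = 9 \left(-5 + 81\right) = 9 \cdot 76 = 684$)
$\left(o{\left(-48,45 \right)} + N{\left(12 \right)}\right) + l = \left(0 + 12\right) + 684 = 12 + 684 = 696$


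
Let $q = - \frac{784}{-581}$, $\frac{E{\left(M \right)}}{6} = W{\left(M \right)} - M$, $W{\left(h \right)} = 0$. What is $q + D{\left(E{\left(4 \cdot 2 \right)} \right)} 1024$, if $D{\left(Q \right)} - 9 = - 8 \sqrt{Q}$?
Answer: $\frac{765040}{83} - 32768 i \sqrt{3} \approx 9217.3 - 56756.0 i$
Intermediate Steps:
$E{\left(M \right)} = - 6 M$ ($E{\left(M \right)} = 6 \left(0 - M\right) = 6 \left(- M\right) = - 6 M$)
$D{\left(Q \right)} = 9 - 8 \sqrt{Q}$
$q = \frac{112}{83}$ ($q = \left(-784\right) \left(- \frac{1}{581}\right) = \frac{112}{83} \approx 1.3494$)
$q + D{\left(E{\left(4 \cdot 2 \right)} \right)} 1024 = \frac{112}{83} + \left(9 - 8 \sqrt{- 6 \cdot 4 \cdot 2}\right) 1024 = \frac{112}{83} + \left(9 - 8 \sqrt{\left(-6\right) 8}\right) 1024 = \frac{112}{83} + \left(9 - 8 \sqrt{-48}\right) 1024 = \frac{112}{83} + \left(9 - 8 \cdot 4 i \sqrt{3}\right) 1024 = \frac{112}{83} + \left(9 - 32 i \sqrt{3}\right) 1024 = \frac{112}{83} + \left(9216 - 32768 i \sqrt{3}\right) = \frac{765040}{83} - 32768 i \sqrt{3}$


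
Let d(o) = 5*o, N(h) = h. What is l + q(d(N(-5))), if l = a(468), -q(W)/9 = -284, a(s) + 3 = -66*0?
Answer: 2553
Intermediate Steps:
a(s) = -3 (a(s) = -3 - 66*0 = -3 + 0 = -3)
q(W) = 2556 (q(W) = -9*(-284) = 2556)
l = -3
l + q(d(N(-5))) = -3 + 2556 = 2553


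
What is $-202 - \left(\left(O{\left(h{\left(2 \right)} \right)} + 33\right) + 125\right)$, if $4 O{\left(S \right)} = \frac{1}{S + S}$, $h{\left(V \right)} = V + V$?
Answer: $- \frac{11521}{32} \approx -360.03$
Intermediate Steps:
$h{\left(V \right)} = 2 V$
$O{\left(S \right)} = \frac{1}{8 S}$ ($O{\left(S \right)} = \frac{1}{4 \left(S + S\right)} = \frac{1}{4 \cdot 2 S} = \frac{\frac{1}{2} \frac{1}{S}}{4} = \frac{1}{8 S}$)
$-202 - \left(\left(O{\left(h{\left(2 \right)} \right)} + 33\right) + 125\right) = -202 - \left(\left(\frac{1}{8 \cdot 2 \cdot 2} + 33\right) + 125\right) = -202 - \left(\left(\frac{1}{8 \cdot 4} + 33\right) + 125\right) = -202 - \left(\left(\frac{1}{8} \cdot \frac{1}{4} + 33\right) + 125\right) = -202 - \left(\left(\frac{1}{32} + 33\right) + 125\right) = -202 - \left(\frac{1057}{32} + 125\right) = -202 - \frac{5057}{32} = - \frac{11521}{32}$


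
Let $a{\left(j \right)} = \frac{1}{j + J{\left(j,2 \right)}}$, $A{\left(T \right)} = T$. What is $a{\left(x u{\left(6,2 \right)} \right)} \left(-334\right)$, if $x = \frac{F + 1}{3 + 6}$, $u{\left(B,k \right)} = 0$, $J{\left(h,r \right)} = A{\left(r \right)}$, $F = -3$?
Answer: $-167$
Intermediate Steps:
$J{\left(h,r \right)} = r$
$x = - \frac{2}{9}$ ($x = \frac{-3 + 1}{3 + 6} = - \frac{2}{9} \approx -0.22222$)
$a{\left(j \right)} = \frac{1}{2 + j}$ ($a{\left(j \right)} = \frac{1}{j + 2} = \frac{1}{2 + j}$)
$a{\left(x u{\left(6,2 \right)} \right)} \left(-334\right) = \frac{1}{2 - 0} \left(-334\right) = \frac{1}{2 + 0} \left(-334\right) = \frac{1}{2} \left(-334\right) = -167$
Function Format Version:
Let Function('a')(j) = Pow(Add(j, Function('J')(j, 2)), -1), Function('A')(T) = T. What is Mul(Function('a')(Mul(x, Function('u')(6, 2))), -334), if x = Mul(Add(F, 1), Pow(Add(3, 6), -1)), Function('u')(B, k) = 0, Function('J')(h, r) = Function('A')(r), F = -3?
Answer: -167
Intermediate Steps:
Function('J')(h, r) = r
x = Rational(-2, 9) (x = Mul(Add(-3, 1), Pow(Add(3, 6), -1)) = Mul(-2, Pow(9, -1)) = Mul(-2, Rational(1, 9)) = Rational(-2, 9) ≈ -0.22222)
Function('a')(j) = Pow(Add(2, j), -1) (Function('a')(j) = Pow(Add(j, 2), -1) = Pow(Add(2, j), -1))
Mul(Function('a')(Mul(x, Function('u')(6, 2))), -334) = Mul(Pow(Add(2, Mul(Rational(-2, 9), 0)), -1), -334) = Mul(Pow(Add(2, 0), -1), -334) = Mul(Pow(2, -1), -334) = Mul(Rational(1, 2), -334) = -167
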